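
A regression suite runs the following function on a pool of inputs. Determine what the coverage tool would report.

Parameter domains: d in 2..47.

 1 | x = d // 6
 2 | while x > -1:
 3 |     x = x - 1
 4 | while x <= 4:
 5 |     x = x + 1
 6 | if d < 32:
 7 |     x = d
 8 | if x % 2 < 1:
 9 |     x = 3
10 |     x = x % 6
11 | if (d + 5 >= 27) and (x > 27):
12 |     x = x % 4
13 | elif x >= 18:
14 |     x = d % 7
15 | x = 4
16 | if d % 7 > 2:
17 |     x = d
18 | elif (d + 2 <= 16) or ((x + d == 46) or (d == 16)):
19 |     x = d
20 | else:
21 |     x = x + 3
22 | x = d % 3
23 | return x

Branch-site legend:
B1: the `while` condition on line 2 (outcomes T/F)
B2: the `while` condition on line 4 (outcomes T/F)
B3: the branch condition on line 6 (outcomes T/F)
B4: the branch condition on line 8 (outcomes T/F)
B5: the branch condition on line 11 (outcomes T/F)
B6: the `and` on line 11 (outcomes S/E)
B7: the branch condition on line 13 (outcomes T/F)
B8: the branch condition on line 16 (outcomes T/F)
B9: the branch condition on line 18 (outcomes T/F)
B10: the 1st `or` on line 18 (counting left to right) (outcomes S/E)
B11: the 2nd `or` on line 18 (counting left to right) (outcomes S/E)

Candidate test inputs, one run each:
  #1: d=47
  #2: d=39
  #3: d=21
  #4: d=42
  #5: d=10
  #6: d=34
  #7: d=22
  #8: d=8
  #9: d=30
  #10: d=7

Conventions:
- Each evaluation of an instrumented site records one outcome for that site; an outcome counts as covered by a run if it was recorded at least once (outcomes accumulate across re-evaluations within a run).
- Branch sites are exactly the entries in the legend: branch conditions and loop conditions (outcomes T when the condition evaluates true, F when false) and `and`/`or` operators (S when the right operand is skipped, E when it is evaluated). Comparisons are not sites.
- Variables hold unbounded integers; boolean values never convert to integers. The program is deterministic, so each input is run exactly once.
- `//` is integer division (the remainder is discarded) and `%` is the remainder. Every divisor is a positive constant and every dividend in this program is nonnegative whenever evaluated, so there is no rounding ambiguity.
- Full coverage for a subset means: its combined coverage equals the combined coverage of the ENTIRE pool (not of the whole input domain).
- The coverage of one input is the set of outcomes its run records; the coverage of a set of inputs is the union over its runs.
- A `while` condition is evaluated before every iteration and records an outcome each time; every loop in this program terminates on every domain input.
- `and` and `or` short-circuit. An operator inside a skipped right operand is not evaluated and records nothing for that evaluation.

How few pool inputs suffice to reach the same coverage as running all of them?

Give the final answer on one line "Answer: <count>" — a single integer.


run #1 (d=47) runs B1->T, B1->T, B1->T, B1->T, B1->T, B1->T, B1->T, B1->T, B1->F, B2->T, B2->T, B2->T, B2->T, B2->T, ...; records B1=T, B1=F, B2=T, B2=F, B3=F, B4=F, B5=F, B6=E, B7=F, B8=T
run #2 (d=39) runs B1->T, B1->T, B1->T, B1->T, B1->T, B1->T, B1->T, B1->F, B2->T, B2->T, B2->T, B2->T, B2->T, B2->T, ...; records B1=T, B1=F, B2=T, B2=F, B3=F, B4=F, B5=F, B6=E, B7=F, B8=T
run #3 (d=21) runs B1->T, B1->T, B1->T, B1->T, B1->F, B2->T, B2->T, B2->T, B2->T, B2->T, B2->T, B2->F, B3->T, B4->F, ...; records B1=T, B1=F, B2=T, B2=F, B3=T, B4=F, B5=F, B6=S, B7=T, B8=F, B9=F, B10=E, B11=E
run #4 (d=42) runs B1->T, B1->T, B1->T, B1->T, B1->T, B1->T, B1->T, B1->T, B1->F, B2->T, B2->T, B2->T, B2->T, B2->T, ...; records B1=T, B1=F, B2=T, B2=F, B3=F, B4=F, B5=F, B6=E, B7=F, B8=F, B9=T, B10=E, B11=S
run #5 (d=10) runs B1->T, B1->T, B1->F, B2->T, B2->T, B2->T, B2->T, B2->T, B2->T, B2->F, B3->T, B4->T, B6->S, B5->F, ...; records B1=T, B1=F, B2=T, B2=F, B3=T, B4=T, B5=F, B6=S, B7=F, B8=T
run #6 (d=34) runs B1->T, B1->T, B1->T, B1->T, B1->T, B1->T, B1->F, B2->T, B2->T, B2->T, B2->T, B2->T, B2->T, B2->F, ...; records B1=T, B1=F, B2=T, B2=F, B3=F, B4=F, B5=F, B6=E, B7=F, B8=T
run #7 (d=22) runs B1->T, B1->T, B1->T, B1->T, B1->F, B2->T, B2->T, B2->T, B2->T, B2->T, B2->T, B2->F, B3->T, B4->T, ...; records B1=T, B1=F, B2=T, B2=F, B3=T, B4=T, B5=F, B6=E, B7=F, B8=F, B9=F, B10=E, B11=E
run #8 (d=8) runs B1->T, B1->T, B1->F, B2->T, B2->T, B2->T, B2->T, B2->T, B2->T, B2->F, B3->T, B4->T, B6->S, B5->F, ...; records B1=T, B1=F, B2=T, B2=F, B3=T, B4=T, B5=F, B6=S, B7=F, B8=F, B9=T, B10=S
run #9 (d=30) runs B1->T, B1->T, B1->T, B1->T, B1->T, B1->T, B1->F, B2->T, B2->T, B2->T, B2->T, B2->T, B2->T, B2->F, ...; records B1=T, B1=F, B2=T, B2=F, B3=T, B4=T, B5=F, B6=E, B7=F, B8=F, B9=F, B10=E, B11=E
run #10 (d=7) runs B1->T, B1->T, B1->F, B2->T, B2->T, B2->T, B2->T, B2->T, B2->T, B2->F, B3->T, B4->F, B6->S, B5->F, ...; records B1=T, B1=F, B2=T, B2=F, B3=T, B4=F, B5=F, B6=S, B7=F, B8=F, B9=T, B10=S
the full pool covers 21 outcomes: B1=T, B1=F, B2=T, B2=F, B3=T, B3=F, B4=T, B4=F, B5=F, B6=S, B6=E, B7=T, B7=F, B8=T, B8=F, B9=T, B9=F, B10=S, B10=E, B11=S, B11=E
size 1 is not enough: best union over all size-1 subsets is 13/21
size 2 is not enough: best union over all size-2 subsets is 18/21
size 3 is not enough: best union over all size-3 subsets is 20/21
at size 4, {1, 3, 4, 8} reaches all 21 outcomes; every lexicographically earlier size-4 subset fails
Answer: 4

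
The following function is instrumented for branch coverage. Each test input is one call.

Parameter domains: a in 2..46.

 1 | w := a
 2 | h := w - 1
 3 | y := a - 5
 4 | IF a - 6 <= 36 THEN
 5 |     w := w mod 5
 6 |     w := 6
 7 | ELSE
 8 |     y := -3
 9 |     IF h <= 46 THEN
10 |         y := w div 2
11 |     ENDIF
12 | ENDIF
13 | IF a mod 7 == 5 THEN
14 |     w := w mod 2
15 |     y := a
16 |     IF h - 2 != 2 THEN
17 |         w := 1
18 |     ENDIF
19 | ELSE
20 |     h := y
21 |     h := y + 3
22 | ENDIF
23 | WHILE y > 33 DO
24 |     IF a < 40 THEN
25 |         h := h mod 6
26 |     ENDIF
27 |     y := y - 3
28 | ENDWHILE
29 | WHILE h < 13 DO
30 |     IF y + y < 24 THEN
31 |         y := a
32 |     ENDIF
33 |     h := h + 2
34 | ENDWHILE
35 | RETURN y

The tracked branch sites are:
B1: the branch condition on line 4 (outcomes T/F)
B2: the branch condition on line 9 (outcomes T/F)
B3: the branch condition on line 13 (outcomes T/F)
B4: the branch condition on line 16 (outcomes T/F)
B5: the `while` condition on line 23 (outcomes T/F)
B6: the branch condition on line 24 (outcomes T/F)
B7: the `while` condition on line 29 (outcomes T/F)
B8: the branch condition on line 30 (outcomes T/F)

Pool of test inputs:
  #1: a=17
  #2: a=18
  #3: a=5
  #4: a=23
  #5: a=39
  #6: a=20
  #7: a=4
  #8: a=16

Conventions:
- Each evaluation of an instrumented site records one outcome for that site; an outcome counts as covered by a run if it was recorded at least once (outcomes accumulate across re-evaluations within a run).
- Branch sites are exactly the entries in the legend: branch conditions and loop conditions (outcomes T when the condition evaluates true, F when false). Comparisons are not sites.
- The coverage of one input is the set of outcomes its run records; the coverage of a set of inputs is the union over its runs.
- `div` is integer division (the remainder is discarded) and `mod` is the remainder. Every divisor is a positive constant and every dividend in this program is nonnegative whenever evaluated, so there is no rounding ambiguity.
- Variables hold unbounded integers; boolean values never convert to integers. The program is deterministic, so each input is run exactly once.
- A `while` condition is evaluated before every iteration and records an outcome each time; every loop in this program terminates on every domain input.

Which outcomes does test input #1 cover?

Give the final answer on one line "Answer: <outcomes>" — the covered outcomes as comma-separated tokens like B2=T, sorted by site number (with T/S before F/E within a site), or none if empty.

Tracing the run of input #1 (a=17):
  B1->T, B3->F, B5->F, B7->F
deduplicating events, the covered set is: B1=T, B3=F, B5=F, B7=F

Answer: B1=T, B3=F, B5=F, B7=F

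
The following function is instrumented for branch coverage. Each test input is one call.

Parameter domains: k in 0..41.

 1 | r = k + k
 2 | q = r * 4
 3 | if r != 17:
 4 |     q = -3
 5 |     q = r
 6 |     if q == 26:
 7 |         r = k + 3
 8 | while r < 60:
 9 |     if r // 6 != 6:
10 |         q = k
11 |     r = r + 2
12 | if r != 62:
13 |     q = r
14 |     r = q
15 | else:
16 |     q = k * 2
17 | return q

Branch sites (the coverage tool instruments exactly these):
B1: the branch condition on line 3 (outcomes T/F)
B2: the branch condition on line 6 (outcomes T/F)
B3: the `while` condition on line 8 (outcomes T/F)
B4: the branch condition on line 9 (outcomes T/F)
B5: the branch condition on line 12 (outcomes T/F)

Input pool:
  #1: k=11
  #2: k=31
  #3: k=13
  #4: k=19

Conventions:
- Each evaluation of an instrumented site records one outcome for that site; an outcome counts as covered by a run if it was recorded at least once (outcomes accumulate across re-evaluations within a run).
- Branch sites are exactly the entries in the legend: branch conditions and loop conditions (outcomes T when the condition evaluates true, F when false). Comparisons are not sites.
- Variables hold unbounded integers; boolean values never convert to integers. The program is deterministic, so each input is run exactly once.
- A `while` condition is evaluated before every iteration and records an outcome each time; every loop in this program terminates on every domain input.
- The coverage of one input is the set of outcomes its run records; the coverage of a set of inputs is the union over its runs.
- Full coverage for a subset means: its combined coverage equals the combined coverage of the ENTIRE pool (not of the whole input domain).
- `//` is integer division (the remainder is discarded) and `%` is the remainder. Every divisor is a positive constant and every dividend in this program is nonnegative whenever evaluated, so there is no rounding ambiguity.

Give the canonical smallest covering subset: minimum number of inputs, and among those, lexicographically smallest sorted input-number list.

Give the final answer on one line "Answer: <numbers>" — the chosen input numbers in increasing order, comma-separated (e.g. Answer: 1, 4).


run #1 (k=11) records B1=T, B2=F, B3=T, B3=F, B4=T, B4=F, B5=T
run #2 (k=31) records B1=T, B2=F, B3=F, B5=F
run #3 (k=13) records B1=T, B2=T, B3=T, B3=F, B4=T, B4=F, B5=T
run #4 (k=19) records B1=T, B2=F, B3=T, B3=F, B4=T, B4=F, B5=T
union over all inputs: B1=T, B2=T, B2=F, B3=T, B3=F, B4=T, B4=F, B5=T, B5=F (9 outcomes)
every size-1 subset falls short of the 9 outcomes (best: 7/9)
at size 2, {2, 3} reaches all 9 outcomes; every lexicographically earlier size-2 subset fails
Answer: 2, 3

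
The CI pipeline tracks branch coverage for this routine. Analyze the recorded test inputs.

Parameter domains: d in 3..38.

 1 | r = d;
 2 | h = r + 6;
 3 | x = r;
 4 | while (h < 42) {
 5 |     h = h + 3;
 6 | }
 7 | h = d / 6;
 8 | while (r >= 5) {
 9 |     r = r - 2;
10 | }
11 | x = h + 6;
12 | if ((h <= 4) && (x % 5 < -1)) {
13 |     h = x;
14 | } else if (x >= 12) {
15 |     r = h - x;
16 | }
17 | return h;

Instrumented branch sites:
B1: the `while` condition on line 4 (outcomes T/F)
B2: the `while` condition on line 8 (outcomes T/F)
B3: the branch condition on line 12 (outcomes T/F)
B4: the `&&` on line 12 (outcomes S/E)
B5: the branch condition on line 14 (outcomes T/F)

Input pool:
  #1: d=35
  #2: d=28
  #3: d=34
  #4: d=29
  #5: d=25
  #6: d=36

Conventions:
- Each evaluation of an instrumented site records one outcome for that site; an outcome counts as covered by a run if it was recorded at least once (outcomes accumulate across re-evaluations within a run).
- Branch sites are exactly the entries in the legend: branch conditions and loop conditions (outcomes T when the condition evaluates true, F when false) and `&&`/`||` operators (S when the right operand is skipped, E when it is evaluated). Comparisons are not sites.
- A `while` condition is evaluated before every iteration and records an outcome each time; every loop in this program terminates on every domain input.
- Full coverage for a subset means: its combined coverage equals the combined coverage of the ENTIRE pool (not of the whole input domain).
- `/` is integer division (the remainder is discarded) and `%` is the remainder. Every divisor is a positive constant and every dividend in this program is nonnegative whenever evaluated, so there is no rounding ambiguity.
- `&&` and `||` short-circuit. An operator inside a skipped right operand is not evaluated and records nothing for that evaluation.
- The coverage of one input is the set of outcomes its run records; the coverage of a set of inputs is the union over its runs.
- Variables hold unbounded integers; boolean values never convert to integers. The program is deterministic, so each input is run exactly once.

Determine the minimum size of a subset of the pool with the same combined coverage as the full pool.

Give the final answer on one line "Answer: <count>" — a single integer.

input #1 (d=35): events B1->T, B1->F, B2->T, B2->T, B2->T, B2->T, B2->T, B2->T, B2->T, B2->T, B2->T, B2->T, B2->T, B2->T, ...; covers B1=T, B1=F, B2=T, B2=F, B3=F, B4=S, B5=F
input #2 (d=28): events B1->T, B1->T, B1->T, B1->F, B2->T, B2->T, B2->T, B2->T, B2->T, B2->T, B2->T, B2->T, B2->T, B2->T, ...; covers B1=T, B1=F, B2=T, B2=F, B3=F, B4=E, B5=F
input #3 (d=34): events B1->T, B1->F, B2->T, B2->T, B2->T, B2->T, B2->T, B2->T, B2->T, B2->T, B2->T, B2->T, B2->T, B2->T, ...; covers B1=T, B1=F, B2=T, B2=F, B3=F, B4=S, B5=F
input #4 (d=29): events B1->T, B1->T, B1->T, B1->F, B2->T, B2->T, B2->T, B2->T, B2->T, B2->T, B2->T, B2->T, B2->T, B2->T, ...; covers B1=T, B1=F, B2=T, B2=F, B3=F, B4=E, B5=F
input #5 (d=25): events B1->T, B1->T, B1->T, B1->T, B1->F, B2->T, B2->T, B2->T, B2->T, B2->T, B2->T, B2->T, B2->T, B2->T, ...; covers B1=T, B1=F, B2=T, B2=F, B3=F, B4=E, B5=F
input #6 (d=36): events B1->F, B2->T, B2->T, B2->T, B2->T, B2->T, B2->T, B2->T, B2->T, B2->T, B2->T, B2->T, B2->T, B2->T, ...; covers B1=F, B2=T, B2=F, B3=F, B4=S, B5=T
union over all inputs: B1=T, B1=F, B2=T, B2=F, B3=F, B4=S, B4=E, B5=T, B5=F (9 outcomes)
checked all size-1 subsets: none covers 9 outcomes (max 7/9)
the canonical winner is {2, 6}: size 2, full 9-outcome coverage, earliest index list among size-2 covers

Answer: 2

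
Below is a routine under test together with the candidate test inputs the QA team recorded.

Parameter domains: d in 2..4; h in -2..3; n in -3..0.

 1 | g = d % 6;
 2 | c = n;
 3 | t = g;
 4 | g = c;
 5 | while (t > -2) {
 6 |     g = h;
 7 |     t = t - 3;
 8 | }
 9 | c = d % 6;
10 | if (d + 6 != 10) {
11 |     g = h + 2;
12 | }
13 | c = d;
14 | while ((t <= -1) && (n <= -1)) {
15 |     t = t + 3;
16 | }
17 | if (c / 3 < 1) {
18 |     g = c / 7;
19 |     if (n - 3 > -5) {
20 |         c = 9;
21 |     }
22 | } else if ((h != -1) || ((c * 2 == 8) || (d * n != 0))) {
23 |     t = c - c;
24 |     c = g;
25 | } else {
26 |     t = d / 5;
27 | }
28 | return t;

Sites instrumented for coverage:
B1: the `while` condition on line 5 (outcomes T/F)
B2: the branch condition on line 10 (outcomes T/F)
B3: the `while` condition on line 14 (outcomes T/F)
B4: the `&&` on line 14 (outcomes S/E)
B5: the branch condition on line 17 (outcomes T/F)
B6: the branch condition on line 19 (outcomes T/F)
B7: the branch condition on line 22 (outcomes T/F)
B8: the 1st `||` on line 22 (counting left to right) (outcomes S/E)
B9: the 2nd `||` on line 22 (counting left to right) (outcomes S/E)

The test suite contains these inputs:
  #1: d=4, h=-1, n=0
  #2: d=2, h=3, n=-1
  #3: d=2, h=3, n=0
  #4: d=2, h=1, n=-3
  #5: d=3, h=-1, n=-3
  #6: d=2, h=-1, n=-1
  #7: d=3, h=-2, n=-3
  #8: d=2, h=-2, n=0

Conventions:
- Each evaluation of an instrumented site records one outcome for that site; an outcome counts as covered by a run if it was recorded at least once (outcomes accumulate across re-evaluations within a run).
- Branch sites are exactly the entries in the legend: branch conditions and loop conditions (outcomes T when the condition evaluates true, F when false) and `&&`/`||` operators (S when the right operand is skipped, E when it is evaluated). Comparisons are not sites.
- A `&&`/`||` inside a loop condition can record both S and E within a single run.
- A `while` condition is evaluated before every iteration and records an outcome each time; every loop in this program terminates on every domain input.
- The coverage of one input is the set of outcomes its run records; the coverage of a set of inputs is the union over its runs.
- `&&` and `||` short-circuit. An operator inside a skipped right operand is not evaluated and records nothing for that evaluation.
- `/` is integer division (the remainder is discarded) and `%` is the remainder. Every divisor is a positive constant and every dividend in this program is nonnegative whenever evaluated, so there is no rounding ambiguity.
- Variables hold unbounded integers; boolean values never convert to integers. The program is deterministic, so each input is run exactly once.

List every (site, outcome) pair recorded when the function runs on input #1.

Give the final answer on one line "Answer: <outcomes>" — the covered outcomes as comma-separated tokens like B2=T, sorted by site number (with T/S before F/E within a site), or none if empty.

Event log for input #1 (d=4, h=-1, n=0):
  B1->T, B1->T, B1->F, B2->F, B4->E, B3->F, B5->F, B8->E, B9->S, B7->T
distinct outcomes covered: B1=T, B1=F, B2=F, B3=F, B4=E, B5=F, B7=T, B8=E, B9=S

Answer: B1=T, B1=F, B2=F, B3=F, B4=E, B5=F, B7=T, B8=E, B9=S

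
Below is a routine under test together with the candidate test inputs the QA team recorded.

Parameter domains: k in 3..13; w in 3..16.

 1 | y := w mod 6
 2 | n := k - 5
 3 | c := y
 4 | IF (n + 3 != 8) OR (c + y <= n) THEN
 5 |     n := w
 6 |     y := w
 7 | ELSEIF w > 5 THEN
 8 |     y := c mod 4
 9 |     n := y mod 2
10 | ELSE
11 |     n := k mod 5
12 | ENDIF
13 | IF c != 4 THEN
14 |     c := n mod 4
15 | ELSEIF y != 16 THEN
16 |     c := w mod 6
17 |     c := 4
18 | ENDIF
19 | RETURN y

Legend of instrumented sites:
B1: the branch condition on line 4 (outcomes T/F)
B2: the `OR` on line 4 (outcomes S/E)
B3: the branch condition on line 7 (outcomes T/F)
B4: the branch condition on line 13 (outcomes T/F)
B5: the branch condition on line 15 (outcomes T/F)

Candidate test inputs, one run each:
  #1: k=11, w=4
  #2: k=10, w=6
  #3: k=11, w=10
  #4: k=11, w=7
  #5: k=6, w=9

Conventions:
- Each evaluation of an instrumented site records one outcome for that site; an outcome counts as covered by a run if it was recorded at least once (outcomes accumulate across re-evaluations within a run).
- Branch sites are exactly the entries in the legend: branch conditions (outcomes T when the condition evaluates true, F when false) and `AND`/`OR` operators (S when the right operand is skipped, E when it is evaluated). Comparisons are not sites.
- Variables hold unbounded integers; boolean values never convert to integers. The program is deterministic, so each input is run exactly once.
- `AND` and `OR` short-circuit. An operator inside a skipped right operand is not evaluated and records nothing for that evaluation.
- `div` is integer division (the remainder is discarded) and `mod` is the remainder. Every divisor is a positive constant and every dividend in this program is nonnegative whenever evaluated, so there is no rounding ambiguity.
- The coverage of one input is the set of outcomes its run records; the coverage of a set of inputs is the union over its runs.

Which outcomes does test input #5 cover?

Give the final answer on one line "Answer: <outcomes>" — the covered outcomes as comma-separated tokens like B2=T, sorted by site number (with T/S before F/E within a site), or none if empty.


Tracing the run of input #5 (k=6, w=9):
  B2->S, B1->T, B4->T
deduplicating events, the covered set is: B1=T, B2=S, B4=T
Answer: B1=T, B2=S, B4=T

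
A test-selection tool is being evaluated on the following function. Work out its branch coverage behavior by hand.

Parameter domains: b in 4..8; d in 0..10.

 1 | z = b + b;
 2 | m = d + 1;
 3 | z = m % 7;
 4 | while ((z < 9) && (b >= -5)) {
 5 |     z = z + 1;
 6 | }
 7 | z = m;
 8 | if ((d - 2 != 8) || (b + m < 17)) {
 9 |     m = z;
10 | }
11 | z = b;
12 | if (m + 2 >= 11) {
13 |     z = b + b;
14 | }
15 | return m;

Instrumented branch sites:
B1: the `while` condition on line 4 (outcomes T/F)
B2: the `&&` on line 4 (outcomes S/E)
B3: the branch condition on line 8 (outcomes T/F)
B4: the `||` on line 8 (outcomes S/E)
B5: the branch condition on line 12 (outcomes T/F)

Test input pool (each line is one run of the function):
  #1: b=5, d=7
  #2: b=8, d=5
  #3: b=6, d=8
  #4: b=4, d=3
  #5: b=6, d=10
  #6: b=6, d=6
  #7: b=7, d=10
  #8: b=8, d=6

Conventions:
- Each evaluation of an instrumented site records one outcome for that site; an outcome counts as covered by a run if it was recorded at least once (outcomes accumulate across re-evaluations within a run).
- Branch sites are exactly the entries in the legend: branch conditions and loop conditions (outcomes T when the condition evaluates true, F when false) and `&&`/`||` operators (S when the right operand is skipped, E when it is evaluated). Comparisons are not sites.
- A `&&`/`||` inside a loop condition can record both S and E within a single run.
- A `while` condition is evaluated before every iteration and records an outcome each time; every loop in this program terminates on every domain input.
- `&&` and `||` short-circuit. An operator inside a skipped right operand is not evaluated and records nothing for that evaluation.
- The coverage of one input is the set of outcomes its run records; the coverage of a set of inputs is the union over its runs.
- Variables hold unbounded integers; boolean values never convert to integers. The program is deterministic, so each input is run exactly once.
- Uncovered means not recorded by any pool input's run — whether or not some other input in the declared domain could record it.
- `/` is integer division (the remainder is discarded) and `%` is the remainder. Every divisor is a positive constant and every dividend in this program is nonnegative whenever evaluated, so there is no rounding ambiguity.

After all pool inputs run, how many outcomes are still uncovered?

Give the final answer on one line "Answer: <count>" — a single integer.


input #1, b=5, d=7: events B2->E, B1->T, B2->E, B1->T, B2->E, B1->T, B2->E, B1->T, B2->E, B1->T, B2->E, B1->T, B2->E, B1->T, ...; outcomes B1=T, B1=F, B2=S, B2=E, B3=T, B4=S, B5=F
input #2, b=8, d=5: events B2->E, B1->T, B2->E, B1->T, B2->E, B1->T, B2->S, B1->F, B4->S, B3->T, B5->F; outcomes B1=T, B1=F, B2=S, B2=E, B3=T, B4=S, B5=F
input #3, b=6, d=8: events B2->E, B1->T, B2->E, B1->T, B2->E, B1->T, B2->E, B1->T, B2->E, B1->T, B2->E, B1->T, B2->E, B1->T, ...; outcomes B1=T, B1=F, B2=S, B2=E, B3=T, B4=S, B5=T
input #4, b=4, d=3: events B2->E, B1->T, B2->E, B1->T, B2->E, B1->T, B2->E, B1->T, B2->E, B1->T, B2->S, B1->F, B4->S, B3->T, ...; outcomes B1=T, B1=F, B2=S, B2=E, B3=T, B4=S, B5=F
input #5, b=6, d=10: events B2->E, B1->T, B2->E, B1->T, B2->E, B1->T, B2->E, B1->T, B2->E, B1->T, B2->S, B1->F, B4->E, B3->F, ...; outcomes B1=T, B1=F, B2=S, B2=E, B3=F, B4=E, B5=T
input #6, b=6, d=6: events B2->E, B1->T, B2->E, B1->T, B2->E, B1->T, B2->E, B1->T, B2->E, B1->T, B2->E, B1->T, B2->E, B1->T, ...; outcomes B1=T, B1=F, B2=S, B2=E, B3=T, B4=S, B5=F
input #7, b=7, d=10: events B2->E, B1->T, B2->E, B1->T, B2->E, B1->T, B2->E, B1->T, B2->E, B1->T, B2->S, B1->F, B4->E, B3->F, ...; outcomes B1=T, B1=F, B2=S, B2=E, B3=F, B4=E, B5=T
input #8, b=8, d=6: events B2->E, B1->T, B2->E, B1->T, B2->E, B1->T, B2->E, B1->T, B2->E, B1->T, B2->E, B1->T, B2->E, B1->T, ...; outcomes B1=T, B1=F, B2=S, B2=E, B3=T, B4=S, B5=F
union over the pool: B1=T, B1=F, B2=S, B2=E, B3=T, B3=F, B4=S, B4=E, B5=T, B5=F
uncovered (0 of 10): none
Answer: 0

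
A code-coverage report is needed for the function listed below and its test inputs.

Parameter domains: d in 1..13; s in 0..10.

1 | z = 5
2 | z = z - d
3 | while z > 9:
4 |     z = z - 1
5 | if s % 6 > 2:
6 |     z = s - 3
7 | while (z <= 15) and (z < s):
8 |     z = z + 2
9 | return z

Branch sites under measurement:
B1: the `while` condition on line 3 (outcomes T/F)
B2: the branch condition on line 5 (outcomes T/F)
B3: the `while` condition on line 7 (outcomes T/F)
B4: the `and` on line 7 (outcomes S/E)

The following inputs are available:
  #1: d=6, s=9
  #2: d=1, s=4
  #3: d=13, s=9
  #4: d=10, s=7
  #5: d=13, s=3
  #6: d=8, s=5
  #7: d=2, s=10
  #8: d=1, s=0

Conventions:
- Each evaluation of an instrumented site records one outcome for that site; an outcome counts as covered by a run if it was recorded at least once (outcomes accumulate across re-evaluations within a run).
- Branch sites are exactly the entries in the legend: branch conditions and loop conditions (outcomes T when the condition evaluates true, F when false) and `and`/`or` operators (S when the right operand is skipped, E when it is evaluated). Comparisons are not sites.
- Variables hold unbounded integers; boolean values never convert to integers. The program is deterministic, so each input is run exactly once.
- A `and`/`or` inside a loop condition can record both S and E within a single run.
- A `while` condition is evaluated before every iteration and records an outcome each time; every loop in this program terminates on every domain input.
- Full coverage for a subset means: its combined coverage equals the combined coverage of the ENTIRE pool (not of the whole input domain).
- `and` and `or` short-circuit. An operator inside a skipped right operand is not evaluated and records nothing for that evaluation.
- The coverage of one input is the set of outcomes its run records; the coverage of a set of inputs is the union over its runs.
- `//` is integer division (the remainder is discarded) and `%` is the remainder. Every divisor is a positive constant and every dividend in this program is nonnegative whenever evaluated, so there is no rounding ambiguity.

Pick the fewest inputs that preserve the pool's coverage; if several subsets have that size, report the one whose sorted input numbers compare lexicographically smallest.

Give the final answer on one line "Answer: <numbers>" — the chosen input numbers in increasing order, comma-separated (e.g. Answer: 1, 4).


input #1 (d=6, s=9): covers B1=F, B2=T, B3=T, B3=F, B4=E
input #2 (d=1, s=4): covers B1=F, B2=T, B3=T, B3=F, B4=E
input #3 (d=13, s=9): covers B1=F, B2=T, B3=T, B3=F, B4=E
input #4 (d=10, s=7): covers B1=F, B2=F, B3=T, B3=F, B4=E
input #5 (d=13, s=3): covers B1=F, B2=T, B3=T, B3=F, B4=E
input #6 (d=8, s=5): covers B1=F, B2=T, B3=T, B3=F, B4=E
input #7 (d=2, s=10): covers B1=F, B2=T, B3=T, B3=F, B4=E
input #8 (d=1, s=0): covers B1=F, B2=F, B3=F, B4=E
union over all inputs: B1=F, B2=T, B2=F, B3=T, B3=F, B4=E (6 outcomes)
checked all size-1 subsets: none covers 6 outcomes (max 5/6)
size 2: inputs {1, 4} cover all 6 outcomes, and no lexicographically smaller subset of this size does
Answer: 1, 4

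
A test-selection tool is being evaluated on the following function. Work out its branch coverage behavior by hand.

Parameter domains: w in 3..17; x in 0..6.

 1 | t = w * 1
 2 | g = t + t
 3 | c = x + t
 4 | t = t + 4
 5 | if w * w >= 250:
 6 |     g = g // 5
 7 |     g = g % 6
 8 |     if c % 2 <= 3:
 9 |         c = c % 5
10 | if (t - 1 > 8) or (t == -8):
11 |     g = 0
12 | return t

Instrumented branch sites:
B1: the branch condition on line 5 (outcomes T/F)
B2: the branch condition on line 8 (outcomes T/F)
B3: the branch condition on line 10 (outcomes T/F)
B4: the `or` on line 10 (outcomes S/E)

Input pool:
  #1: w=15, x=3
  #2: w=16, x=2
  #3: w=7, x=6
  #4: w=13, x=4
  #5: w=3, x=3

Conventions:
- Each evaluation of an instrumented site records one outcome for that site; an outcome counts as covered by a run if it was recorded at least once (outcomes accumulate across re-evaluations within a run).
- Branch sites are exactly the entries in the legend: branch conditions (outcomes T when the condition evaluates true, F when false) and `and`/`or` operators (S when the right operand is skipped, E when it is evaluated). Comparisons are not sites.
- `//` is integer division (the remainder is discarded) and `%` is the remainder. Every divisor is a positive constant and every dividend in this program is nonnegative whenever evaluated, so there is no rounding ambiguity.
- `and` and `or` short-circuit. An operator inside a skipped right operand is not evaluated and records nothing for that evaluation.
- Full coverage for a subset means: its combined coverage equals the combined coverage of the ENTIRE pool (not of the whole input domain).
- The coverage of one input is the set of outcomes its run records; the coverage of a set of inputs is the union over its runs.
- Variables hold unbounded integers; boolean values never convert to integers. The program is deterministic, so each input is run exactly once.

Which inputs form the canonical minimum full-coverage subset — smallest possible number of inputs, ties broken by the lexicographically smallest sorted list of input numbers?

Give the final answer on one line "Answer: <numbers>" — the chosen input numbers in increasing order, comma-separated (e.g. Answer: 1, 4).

run #1 (w=15, x=3) runs B1->F, B4->S, B3->T; records B1=F, B3=T, B4=S
run #2 (w=16, x=2) runs B1->T, B2->T, B4->S, B3->T; records B1=T, B2=T, B3=T, B4=S
run #3 (w=7, x=6) runs B1->F, B4->S, B3->T; records B1=F, B3=T, B4=S
run #4 (w=13, x=4) runs B1->F, B4->S, B3->T; records B1=F, B3=T, B4=S
run #5 (w=3, x=3) runs B1->F, B4->E, B3->F; records B1=F, B3=F, B4=E
the full pool covers 7 outcomes: B1=T, B1=F, B2=T, B3=T, B3=F, B4=S, B4=E
size 1 is not enough: best union over all size-1 subsets is 4/7
the canonical winner is {2, 5}: size 2, full 7-outcome coverage, earliest index list among size-2 covers

Answer: 2, 5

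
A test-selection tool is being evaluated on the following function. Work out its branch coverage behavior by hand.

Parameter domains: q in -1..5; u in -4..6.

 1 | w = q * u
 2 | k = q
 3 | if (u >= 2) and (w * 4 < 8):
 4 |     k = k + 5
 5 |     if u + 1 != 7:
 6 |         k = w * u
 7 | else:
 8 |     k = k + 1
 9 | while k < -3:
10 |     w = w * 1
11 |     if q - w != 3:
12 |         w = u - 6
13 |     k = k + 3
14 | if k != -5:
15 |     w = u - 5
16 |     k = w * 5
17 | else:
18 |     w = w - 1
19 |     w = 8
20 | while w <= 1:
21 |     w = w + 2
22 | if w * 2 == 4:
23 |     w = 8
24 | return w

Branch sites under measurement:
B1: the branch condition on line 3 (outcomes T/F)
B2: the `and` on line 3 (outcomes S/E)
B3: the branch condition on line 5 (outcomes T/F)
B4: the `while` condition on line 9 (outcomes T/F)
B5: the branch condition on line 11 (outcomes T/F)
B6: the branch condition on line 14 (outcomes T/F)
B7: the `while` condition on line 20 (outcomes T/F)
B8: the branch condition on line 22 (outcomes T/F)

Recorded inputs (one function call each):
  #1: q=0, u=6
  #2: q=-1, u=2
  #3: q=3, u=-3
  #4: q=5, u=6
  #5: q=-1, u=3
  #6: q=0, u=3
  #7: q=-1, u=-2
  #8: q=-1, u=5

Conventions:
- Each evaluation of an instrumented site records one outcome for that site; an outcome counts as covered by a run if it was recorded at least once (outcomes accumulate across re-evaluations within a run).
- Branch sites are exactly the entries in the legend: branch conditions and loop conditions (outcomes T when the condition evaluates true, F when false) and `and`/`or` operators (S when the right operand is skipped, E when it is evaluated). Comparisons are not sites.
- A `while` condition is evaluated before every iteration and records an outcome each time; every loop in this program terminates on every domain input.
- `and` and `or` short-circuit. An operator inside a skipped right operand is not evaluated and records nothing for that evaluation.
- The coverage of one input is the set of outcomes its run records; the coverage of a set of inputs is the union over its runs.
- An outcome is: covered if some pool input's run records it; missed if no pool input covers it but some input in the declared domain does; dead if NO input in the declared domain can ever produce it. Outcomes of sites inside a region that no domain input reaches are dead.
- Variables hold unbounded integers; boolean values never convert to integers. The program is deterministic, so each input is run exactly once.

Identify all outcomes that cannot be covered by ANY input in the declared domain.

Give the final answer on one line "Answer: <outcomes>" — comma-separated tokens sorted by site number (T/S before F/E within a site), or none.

checking every outcome against all 77 domain inputs:
  B6=F: zero occurrences over every domain input -> dead
  reachable outcomes have witnesses, e.g. B1=T (e.g. q=-1, u=2), B1=F (e.g. q=-1, u=-4), B2=S (e.g. q=-1, u=-4), B2=E (e.g. q=-1, u=2)

Answer: B6=F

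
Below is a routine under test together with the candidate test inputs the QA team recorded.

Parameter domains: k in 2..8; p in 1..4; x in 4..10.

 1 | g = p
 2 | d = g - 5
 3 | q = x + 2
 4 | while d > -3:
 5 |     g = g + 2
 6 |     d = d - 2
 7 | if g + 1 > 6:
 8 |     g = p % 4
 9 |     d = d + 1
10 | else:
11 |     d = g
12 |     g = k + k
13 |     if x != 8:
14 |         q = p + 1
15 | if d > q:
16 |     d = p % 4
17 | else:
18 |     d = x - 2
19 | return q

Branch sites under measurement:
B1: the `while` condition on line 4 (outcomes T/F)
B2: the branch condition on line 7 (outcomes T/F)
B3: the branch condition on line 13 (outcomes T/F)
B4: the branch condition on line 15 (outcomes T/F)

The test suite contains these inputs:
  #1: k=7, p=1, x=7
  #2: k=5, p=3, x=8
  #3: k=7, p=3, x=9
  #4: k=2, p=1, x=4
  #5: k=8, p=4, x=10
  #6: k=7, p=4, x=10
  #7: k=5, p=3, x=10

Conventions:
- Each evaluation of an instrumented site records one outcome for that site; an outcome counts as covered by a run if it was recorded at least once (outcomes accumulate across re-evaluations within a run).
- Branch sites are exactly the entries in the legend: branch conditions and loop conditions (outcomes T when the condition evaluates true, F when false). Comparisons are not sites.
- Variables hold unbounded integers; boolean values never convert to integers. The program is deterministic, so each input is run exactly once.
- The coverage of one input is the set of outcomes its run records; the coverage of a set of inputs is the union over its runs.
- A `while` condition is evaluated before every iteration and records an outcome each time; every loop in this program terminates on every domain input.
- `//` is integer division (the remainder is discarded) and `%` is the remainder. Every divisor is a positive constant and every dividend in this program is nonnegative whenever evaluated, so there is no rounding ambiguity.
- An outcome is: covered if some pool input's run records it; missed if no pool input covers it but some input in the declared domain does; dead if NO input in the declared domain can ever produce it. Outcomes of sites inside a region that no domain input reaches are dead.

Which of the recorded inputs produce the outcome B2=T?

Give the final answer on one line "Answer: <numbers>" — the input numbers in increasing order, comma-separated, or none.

input #1 (k=7, p=1, x=7): misses B2=T
input #2 (k=5, p=3, x=8): misses B2=T
input #3 (k=7, p=3, x=9): misses B2=T
input #4 (k=2, p=1, x=4): misses B2=T
input #5 (k=8, p=4, x=10): covers B2=T
input #6 (k=7, p=4, x=10): covers B2=T
input #7 (k=5, p=3, x=10): misses B2=T

Answer: 5, 6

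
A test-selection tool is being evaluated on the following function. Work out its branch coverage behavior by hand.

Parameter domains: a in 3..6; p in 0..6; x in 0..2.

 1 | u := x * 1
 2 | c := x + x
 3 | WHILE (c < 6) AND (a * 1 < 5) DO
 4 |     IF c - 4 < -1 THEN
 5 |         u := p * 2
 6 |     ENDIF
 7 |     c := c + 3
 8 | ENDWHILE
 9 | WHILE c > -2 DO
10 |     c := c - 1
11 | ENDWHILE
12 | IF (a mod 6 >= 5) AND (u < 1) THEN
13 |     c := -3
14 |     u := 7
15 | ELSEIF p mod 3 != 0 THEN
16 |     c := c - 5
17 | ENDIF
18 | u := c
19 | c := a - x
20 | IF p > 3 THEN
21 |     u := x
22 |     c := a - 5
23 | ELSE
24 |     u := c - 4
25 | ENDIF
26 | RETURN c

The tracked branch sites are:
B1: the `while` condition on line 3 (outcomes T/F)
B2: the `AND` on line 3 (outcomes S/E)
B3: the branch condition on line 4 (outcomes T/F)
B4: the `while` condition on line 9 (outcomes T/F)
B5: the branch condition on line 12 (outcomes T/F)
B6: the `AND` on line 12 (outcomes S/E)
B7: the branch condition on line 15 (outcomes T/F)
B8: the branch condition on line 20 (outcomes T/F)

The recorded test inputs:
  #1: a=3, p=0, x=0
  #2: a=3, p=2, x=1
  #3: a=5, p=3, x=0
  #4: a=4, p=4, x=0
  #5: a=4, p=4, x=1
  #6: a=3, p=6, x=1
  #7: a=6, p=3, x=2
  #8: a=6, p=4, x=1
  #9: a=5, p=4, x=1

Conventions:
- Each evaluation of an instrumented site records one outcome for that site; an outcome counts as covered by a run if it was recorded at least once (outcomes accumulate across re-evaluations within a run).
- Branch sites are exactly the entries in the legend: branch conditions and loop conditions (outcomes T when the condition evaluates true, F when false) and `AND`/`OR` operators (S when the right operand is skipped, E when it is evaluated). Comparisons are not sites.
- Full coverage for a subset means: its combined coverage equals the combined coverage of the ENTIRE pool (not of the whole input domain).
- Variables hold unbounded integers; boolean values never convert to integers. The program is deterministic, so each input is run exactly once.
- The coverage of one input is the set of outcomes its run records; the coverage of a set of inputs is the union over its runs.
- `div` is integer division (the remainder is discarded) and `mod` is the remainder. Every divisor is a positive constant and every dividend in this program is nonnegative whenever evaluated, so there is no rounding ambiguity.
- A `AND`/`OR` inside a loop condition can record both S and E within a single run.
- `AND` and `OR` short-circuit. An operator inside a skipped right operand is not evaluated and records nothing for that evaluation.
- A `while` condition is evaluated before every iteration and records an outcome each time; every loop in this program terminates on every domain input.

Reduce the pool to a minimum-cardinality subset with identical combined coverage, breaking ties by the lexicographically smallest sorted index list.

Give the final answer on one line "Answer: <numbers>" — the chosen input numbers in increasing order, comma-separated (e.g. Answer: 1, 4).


test 1 (a=3, p=0, x=0) fires B2->E, B1->T, B3->T, B2->E, B1->T, B3->F, B2->S, B1->F, B4->T, B4->T, B4->T, B4->T, B4->T, B4->T, ...; hits B1=T, B1=F, B2=S, B2=E, B3=T, B3=F, B4=T, B4=F, B5=F, B6=S, B7=F, B8=F
test 2 (a=3, p=2, x=1) fires B2->E, B1->T, B3->T, B2->E, B1->T, B3->F, B2->S, B1->F, B4->T, B4->T, B4->T, B4->T, B4->T, B4->T, ...; hits B1=T, B1=F, B2=S, B2=E, B3=T, B3=F, B4=T, B4=F, B5=F, B6=S, B7=T, B8=F
test 3 (a=5, p=3, x=0) fires B2->E, B1->F, B4->T, B4->T, B4->F, B6->E, B5->T, B8->F; hits B1=F, B2=E, B4=T, B4=F, B5=T, B6=E, B8=F
test 4 (a=4, p=4, x=0) fires B2->E, B1->T, B3->T, B2->E, B1->T, B3->F, B2->S, B1->F, B4->T, B4->T, B4->T, B4->T, B4->T, B4->T, ...; hits B1=T, B1=F, B2=S, B2=E, B3=T, B3=F, B4=T, B4=F, B5=F, B6=S, B7=T, B8=T
test 5 (a=4, p=4, x=1) fires B2->E, B1->T, B3->T, B2->E, B1->T, B3->F, B2->S, B1->F, B4->T, B4->T, B4->T, B4->T, B4->T, B4->T, ...; hits B1=T, B1=F, B2=S, B2=E, B3=T, B3=F, B4=T, B4=F, B5=F, B6=S, B7=T, B8=T
test 6 (a=3, p=6, x=1) fires B2->E, B1->T, B3->T, B2->E, B1->T, B3->F, B2->S, B1->F, B4->T, B4->T, B4->T, B4->T, B4->T, B4->T, ...; hits B1=T, B1=F, B2=S, B2=E, B3=T, B3=F, B4=T, B4=F, B5=F, B6=S, B7=F, B8=T
test 7 (a=6, p=3, x=2) fires B2->E, B1->F, B4->T, B4->T, B4->T, B4->T, B4->T, B4->T, B4->F, B6->S, B5->F, B7->F, B8->F; hits B1=F, B2=E, B4=T, B4=F, B5=F, B6=S, B7=F, B8=F
test 8 (a=6, p=4, x=1) fires B2->E, B1->F, B4->T, B4->T, B4->T, B4->T, B4->F, B6->S, B5->F, B7->T, B8->T; hits B1=F, B2=E, B4=T, B4=F, B5=F, B6=S, B7=T, B8=T
test 9 (a=5, p=4, x=1) fires B2->E, B1->F, B4->T, B4->T, B4->T, B4->T, B4->F, B6->E, B5->F, B7->T, B8->T; hits B1=F, B2=E, B4=T, B4=F, B5=F, B6=E, B7=T, B8=T
pool-wide coverage (16 outcomes): B1=T, B1=F, B2=S, B2=E, B3=T, B3=F, B4=T, B4=F, B5=T, B5=F, B6=S, B6=E, B7=T, B7=F, B8=T, B8=F
no size-1 subset reaches all 16 outcomes (best union: 12/16)
no size-2 subset reaches all 16 outcomes (best union: 15/16)
inputs {1, 3, 4} (size 3) cover everything; no size-3 subset with a lexicographically smaller index list covers all 16
Answer: 1, 3, 4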